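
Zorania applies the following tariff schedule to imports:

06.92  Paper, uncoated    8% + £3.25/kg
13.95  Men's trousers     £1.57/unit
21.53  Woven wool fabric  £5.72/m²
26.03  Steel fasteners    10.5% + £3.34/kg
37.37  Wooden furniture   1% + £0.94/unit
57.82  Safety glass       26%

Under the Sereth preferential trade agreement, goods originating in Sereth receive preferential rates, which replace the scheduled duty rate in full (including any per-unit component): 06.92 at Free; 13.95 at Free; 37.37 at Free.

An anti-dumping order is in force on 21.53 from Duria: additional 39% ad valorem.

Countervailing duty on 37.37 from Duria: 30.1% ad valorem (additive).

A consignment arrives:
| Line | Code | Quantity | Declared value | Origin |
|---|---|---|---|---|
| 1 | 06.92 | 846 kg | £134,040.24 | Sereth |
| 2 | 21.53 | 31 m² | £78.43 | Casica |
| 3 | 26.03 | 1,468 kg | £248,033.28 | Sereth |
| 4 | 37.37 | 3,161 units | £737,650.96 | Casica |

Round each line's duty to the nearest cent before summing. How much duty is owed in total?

Line 1 (06.92, Sereth, 846 kg, £134,040.24):
Base rate for 06.92 is 8% + £3.25/kg.
Origin Sereth qualifies under the Zorania–Sereth agreement and 06.92 is covered: preferential rate Free applies instead.
Duty = £134,040.24 × 0% = £0.00.
Line 2 (21.53, Casica, 31 m², £78.43):
Base rate for 21.53 is £5.72/m².
The additional-duty order on 21.53 targets Duria, not Casica; it does not apply.
Duty = 31 × £5.72 = £177.32.
Line 3 (26.03, Sereth, 1,468 kg, £248,033.28):
Base rate for 26.03 is 10.5% + £3.34/kg.
Origin Sereth is the FTA partner but 26.03 is not on the preference list; base rate stands.
Duty = £248,033.28 × 10.5% + 1,468 × £3.34 = £30,946.61.
Line 4 (37.37, Casica, 3,161 units, £737,650.96):
Base rate for 37.37 is 1% + £0.94/unit.
37.37 has an FTA preferential rate, but origin Casica is not Sereth; base rate stands.
The additional-duty order on 37.37 targets Duria, not Casica; it does not apply.
Duty = £737,650.96 × 1% + 3,161 × £0.94 = £10,347.85.
Total = £0.00 + £177.32 + £30,946.61 + £10,347.85 = £41,471.78.

£41,471.78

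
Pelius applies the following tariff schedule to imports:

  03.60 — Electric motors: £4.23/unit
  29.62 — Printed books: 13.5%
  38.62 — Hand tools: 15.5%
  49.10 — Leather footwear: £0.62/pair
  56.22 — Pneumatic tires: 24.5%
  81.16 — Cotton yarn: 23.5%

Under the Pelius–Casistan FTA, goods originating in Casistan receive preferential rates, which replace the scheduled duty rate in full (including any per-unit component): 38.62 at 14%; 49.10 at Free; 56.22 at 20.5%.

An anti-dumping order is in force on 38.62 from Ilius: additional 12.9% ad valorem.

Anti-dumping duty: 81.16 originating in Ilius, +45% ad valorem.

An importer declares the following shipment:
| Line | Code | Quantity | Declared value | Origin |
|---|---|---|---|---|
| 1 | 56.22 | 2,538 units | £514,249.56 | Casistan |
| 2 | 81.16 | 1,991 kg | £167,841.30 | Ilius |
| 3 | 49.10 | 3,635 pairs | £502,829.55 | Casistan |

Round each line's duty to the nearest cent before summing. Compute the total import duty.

£220,392.45

Line 1 (56.22, Casistan, 2,538 units, £514,249.56):
Base rate for 56.22 is 24.5%.
Origin Casistan qualifies under the Pelius–Casistan agreement and 56.22 is covered: preferential rate 20.5% applies instead.
Duty = £514,249.56 × 20.5% = £105,421.16.
Line 2 (81.16, Ilius, 1,991 kg, £167,841.30):
Base rate for 81.16 is 23.5%.
Additional duty on 81.16 from Ilius: +45%. Applied ad valorem rate: 23.5% + 45% = 68.5%.
Duty = £167,841.30 × 68.5% = £114,971.29.
Line 3 (49.10, Casistan, 3,635 pairs, £502,829.55):
Base rate for 49.10 is £0.62/pair.
Origin Casistan qualifies under the Pelius–Casistan agreement and 49.10 is covered: preferential rate Free applies instead.
Duty = £502,829.55 × 0% = £0.00.
Total = £105,421.16 + £114,971.29 + £0.00 = £220,392.45.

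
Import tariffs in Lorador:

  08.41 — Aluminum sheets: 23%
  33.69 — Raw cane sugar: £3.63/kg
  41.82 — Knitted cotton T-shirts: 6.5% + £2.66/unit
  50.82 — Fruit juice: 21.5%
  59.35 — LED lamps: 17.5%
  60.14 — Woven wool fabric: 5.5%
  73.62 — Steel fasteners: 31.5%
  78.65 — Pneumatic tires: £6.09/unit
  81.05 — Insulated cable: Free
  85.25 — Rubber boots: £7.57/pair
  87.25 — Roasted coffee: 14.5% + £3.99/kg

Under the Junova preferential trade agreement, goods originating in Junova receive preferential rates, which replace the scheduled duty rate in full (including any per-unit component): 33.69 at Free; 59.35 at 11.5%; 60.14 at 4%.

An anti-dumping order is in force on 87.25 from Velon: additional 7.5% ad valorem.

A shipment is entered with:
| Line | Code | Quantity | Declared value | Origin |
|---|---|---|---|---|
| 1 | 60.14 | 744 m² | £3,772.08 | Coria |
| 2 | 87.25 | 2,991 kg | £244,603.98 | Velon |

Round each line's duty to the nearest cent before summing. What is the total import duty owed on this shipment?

Line 1 (60.14, Coria, 744 m², £3,772.08):
Base rate for 60.14 is 5.5%.
60.14 has an FTA preferential rate, but origin Coria is not Junova; base rate stands.
Duty = £3,772.08 × 5.5% = £207.46.
Line 2 (87.25, Velon, 2,991 kg, £244,603.98):
Base rate for 87.25 is 14.5% + £3.99/kg.
Additional duty on 87.25 from Velon: +7.5%. Applied ad valorem rate: 14.5% + 7.5% = 22%.
Duty = £244,603.98 × 22% + 2,991 × £3.99 = £65,746.97.
Total = £207.46 + £65,746.97 = £65,954.43.

£65,954.43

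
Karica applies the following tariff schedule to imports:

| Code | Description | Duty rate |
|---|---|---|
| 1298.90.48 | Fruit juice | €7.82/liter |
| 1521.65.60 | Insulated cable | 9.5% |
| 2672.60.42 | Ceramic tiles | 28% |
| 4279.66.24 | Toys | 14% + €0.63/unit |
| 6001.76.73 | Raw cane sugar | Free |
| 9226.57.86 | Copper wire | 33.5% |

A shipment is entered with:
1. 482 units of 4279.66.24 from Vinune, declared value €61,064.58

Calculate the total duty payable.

€8,852.70

Line 1 (4279.66.24, Vinune, 482 units, €61,064.58):
Base rate for 4279.66.24 is 14% + €0.63/unit.
Duty = €61,064.58 × 14% + 482 × €0.63 = €8,852.70.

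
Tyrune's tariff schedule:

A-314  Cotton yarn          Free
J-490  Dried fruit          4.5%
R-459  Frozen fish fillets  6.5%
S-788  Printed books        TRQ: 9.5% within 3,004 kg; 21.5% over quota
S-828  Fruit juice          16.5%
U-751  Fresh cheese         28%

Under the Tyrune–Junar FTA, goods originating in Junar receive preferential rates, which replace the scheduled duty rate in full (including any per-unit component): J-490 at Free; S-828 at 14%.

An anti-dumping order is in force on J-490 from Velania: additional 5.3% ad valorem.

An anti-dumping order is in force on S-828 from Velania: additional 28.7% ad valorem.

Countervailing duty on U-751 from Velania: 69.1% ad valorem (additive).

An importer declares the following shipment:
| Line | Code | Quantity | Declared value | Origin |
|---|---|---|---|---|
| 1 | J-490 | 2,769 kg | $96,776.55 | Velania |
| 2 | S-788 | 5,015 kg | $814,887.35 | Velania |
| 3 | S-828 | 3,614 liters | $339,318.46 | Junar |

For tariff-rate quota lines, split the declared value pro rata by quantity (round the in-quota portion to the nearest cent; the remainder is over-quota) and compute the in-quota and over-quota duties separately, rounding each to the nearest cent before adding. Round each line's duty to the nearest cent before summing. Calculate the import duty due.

Line 1 (J-490, Velania, 2,769 kg, $96,776.55):
Base rate for J-490 is 4.5%.
J-490 has an FTA preferential rate, but origin Velania is not Junar; base rate stands.
Additional duty on J-490 from Velania: +5.3%. Applied ad valorem rate: 4.5% + 5.3% = 9.8%.
Duty = $96,776.55 × 9.8% = $9,484.10.
Line 2 (S-788, Velania, 5,015 kg, $814,887.35):
Code S-788 is under a tariff-rate quota (threshold 3,004 kg). In-quota: 3,004 kg at 9.5%; over-quota: 2,011 kg at 21.5%.
Pro-rata value split: in-quota = $814,887.35 × 3,004/5,015 = $488,119.96; over-quota = $814,887.35 − $488,119.96 = $326,767.39.
In-quota duty = $488,119.96 × 9.5% = $46,371.40. Over-quota duty = $326,767.39 × 21.5% = $70,254.99.
Line duty = $46,371.40 + $70,254.99 = $116,626.39.
Line 3 (S-828, Junar, 3,614 liters, $339,318.46):
Base rate for S-828 is 16.5%.
Origin Junar qualifies under the Tyrune–Junar agreement and S-828 is covered: preferential rate 14% applies instead.
The additional-duty order on S-828 targets Velania, not Junar; it does not apply.
Duty = $339,318.46 × 14% = $47,504.58.
Total = $9,484.10 + $116,626.39 + $47,504.58 = $173,615.07.

$173,615.07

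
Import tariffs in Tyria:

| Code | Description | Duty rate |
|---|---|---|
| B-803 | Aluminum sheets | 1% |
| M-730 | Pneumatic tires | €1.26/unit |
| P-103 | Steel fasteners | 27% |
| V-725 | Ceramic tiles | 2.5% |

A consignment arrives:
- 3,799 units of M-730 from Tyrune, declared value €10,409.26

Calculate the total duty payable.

Line 1 (M-730, Tyrune, 3,799 units, €10,409.26):
Base rate for M-730 is €1.26/unit.
Duty = 3,799 × €1.26 = €4,786.74.

€4,786.74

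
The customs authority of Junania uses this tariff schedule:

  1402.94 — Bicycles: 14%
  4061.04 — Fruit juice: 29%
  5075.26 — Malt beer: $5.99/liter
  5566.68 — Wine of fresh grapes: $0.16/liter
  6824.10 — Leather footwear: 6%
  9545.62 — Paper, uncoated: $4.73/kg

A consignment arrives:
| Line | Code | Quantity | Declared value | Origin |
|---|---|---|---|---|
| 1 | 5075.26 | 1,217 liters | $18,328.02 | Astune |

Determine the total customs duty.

Line 1 (5075.26, Astune, 1,217 liters, $18,328.02):
Base rate for 5075.26 is $5.99/liter.
Duty = 1,217 × $5.99 = $7,289.83.

$7,289.83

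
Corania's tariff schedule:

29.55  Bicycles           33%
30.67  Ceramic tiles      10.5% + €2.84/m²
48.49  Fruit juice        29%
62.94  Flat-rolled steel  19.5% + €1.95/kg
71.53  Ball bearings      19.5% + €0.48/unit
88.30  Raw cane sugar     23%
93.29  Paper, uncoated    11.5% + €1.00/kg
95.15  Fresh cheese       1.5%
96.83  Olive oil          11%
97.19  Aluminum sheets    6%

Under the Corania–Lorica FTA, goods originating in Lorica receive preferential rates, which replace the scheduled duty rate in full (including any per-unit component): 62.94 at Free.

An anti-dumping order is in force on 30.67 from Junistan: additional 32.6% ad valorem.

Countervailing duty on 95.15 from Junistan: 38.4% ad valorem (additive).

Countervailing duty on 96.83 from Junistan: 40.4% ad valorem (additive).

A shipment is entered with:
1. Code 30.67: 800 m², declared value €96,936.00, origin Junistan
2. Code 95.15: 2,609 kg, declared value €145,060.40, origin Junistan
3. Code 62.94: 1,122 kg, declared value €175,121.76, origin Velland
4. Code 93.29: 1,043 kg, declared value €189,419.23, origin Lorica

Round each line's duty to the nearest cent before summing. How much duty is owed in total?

Line 1 (30.67, Junistan, 800 m², €96,936.00):
Base rate for 30.67 is 10.5% + €2.84/m².
Additional duty on 30.67 from Junistan: +32.6%. Applied ad valorem rate: 10.5% + 32.6% = 43.1%.
Duty = €96,936.00 × 43.1% + 800 × €2.84 = €44,051.42.
Line 2 (95.15, Junistan, 2,609 kg, €145,060.40):
Base rate for 95.15 is 1.5%.
Additional duty on 95.15 from Junistan: +38.4%. Applied ad valorem rate: 1.5% + 38.4% = 39.9%.
Duty = €145,060.40 × 39.9% = €57,879.10.
Line 3 (62.94, Velland, 1,122 kg, €175,121.76):
Base rate for 62.94 is 19.5% + €1.95/kg.
62.94 has an FTA preferential rate, but origin Velland is not Lorica; base rate stands.
Duty = €175,121.76 × 19.5% + 1,122 × €1.95 = €36,336.64.
Line 4 (93.29, Lorica, 1,043 kg, €189,419.23):
Base rate for 93.29 is 11.5% + €1.00/kg.
Origin Lorica is the FTA partner but 93.29 is not on the preference list; base rate stands.
Duty = €189,419.23 × 11.5% + 1,043 × €1.00 = €22,826.21.
Total = €44,051.42 + €57,879.10 + €36,336.64 + €22,826.21 = €161,093.37.

€161,093.37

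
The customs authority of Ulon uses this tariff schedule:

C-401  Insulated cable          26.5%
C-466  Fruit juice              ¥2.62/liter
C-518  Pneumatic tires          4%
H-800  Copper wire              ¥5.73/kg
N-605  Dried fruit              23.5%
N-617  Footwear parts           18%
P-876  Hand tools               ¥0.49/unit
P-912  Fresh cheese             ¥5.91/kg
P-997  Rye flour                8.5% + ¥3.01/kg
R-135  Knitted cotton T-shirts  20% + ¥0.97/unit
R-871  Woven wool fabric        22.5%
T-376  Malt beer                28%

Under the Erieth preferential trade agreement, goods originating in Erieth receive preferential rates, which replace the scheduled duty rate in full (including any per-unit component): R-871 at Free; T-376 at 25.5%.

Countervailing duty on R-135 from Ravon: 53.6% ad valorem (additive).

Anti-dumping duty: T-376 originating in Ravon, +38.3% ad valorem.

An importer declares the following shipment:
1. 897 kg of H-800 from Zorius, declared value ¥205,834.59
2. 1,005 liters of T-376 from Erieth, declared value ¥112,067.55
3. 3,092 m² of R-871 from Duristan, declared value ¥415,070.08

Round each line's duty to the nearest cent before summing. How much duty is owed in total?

Line 1 (H-800, Zorius, 897 kg, ¥205,834.59):
Base rate for H-800 is ¥5.73/kg.
Duty = 897 × ¥5.73 = ¥5,139.81.
Line 2 (T-376, Erieth, 1,005 liters, ¥112,067.55):
Base rate for T-376 is 28%.
Origin Erieth qualifies under the Ulon–Erieth agreement and T-376 is covered: preferential rate 25.5% applies instead.
The additional-duty order on T-376 targets Ravon, not Erieth; it does not apply.
Duty = ¥112,067.55 × 25.5% = ¥28,577.23.
Line 3 (R-871, Duristan, 3,092 m², ¥415,070.08):
Base rate for R-871 is 22.5%.
R-871 has an FTA preferential rate, but origin Duristan is not Erieth; base rate stands.
Duty = ¥415,070.08 × 22.5% = ¥93,390.77.
Total = ¥5,139.81 + ¥28,577.23 + ¥93,390.77 = ¥127,107.81.

¥127,107.81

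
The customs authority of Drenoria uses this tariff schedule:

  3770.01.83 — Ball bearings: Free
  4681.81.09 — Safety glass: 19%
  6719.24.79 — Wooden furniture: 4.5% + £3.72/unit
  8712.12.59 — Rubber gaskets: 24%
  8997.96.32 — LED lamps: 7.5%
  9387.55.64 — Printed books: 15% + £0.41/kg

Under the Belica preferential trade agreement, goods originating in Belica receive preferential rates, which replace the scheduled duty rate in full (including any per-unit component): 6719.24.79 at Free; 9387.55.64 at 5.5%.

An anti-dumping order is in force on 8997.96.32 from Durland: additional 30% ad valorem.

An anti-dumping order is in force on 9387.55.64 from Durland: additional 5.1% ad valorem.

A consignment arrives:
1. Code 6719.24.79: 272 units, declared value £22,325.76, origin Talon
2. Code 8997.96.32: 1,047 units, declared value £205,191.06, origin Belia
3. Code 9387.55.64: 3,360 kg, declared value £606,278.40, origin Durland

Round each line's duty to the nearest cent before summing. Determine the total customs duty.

£140,645.39

Line 1 (6719.24.79, Talon, 272 units, £22,325.76):
Base rate for 6719.24.79 is 4.5% + £3.72/unit.
6719.24.79 has an FTA preferential rate, but origin Talon is not Belica; base rate stands.
Duty = £22,325.76 × 4.5% + 272 × £3.72 = £2,016.50.
Line 2 (8997.96.32, Belia, 1,047 units, £205,191.06):
Base rate for 8997.96.32 is 7.5%.
The additional-duty order on 8997.96.32 targets Durland, not Belia; it does not apply.
Duty = £205,191.06 × 7.5% = £15,389.33.
Line 3 (9387.55.64, Durland, 3,360 kg, £606,278.40):
Base rate for 9387.55.64 is 15% + £0.41/kg.
9387.55.64 has an FTA preferential rate, but origin Durland is not Belica; base rate stands.
Additional duty on 9387.55.64 from Durland: +5.1%. Applied ad valorem rate: 15% + 5.1% = 20.1%.
Duty = £606,278.40 × 20.1% + 3,360 × £0.41 = £123,239.56.
Total = £2,016.50 + £15,389.33 + £123,239.56 = £140,645.39.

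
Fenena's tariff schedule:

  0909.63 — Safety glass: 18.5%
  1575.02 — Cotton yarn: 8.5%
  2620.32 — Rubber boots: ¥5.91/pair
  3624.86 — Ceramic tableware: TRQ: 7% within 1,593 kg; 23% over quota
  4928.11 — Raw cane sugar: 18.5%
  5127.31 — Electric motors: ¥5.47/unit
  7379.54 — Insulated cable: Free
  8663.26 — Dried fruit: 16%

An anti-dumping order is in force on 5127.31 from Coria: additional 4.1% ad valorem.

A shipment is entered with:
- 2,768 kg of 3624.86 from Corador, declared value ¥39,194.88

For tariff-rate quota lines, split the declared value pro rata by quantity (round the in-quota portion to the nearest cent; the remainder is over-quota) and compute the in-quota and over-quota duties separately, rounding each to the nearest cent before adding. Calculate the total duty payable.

¥5,405.72

Line 1 (3624.86, Corador, 2,768 kg, ¥39,194.88):
Code 3624.86 is under a tariff-rate quota (threshold 1,593 kg). In-quota: 1,593 kg at 7%; over-quota: 1,175 kg at 23%.
Pro-rata value split: in-quota = ¥39,194.88 × 1,593/2,768 = ¥22,556.88; over-quota = ¥39,194.88 − ¥22,556.88 = ¥16,638.00.
In-quota duty = ¥22,556.88 × 7% = ¥1,578.98. Over-quota duty = ¥16,638.00 × 23% = ¥3,826.74.
Line duty = ¥1,578.98 + ¥3,826.74 = ¥5,405.72.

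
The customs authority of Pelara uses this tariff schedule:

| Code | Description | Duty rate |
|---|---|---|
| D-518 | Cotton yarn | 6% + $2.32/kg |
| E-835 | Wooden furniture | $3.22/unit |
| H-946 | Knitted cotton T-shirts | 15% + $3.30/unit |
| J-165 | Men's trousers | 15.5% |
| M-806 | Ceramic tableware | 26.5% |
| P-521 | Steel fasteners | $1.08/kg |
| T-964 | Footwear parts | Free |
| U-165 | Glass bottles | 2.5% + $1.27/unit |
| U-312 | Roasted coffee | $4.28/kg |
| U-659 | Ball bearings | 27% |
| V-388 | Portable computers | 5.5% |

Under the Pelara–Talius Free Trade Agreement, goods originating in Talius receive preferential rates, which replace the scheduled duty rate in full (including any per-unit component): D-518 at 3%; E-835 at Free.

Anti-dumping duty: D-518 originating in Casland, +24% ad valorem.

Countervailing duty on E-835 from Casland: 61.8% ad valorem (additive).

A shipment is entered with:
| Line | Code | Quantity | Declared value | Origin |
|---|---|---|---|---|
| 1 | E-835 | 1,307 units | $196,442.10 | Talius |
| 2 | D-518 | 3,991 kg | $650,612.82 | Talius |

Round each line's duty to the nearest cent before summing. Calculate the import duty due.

$19,518.38

Line 1 (E-835, Talius, 1,307 units, $196,442.10):
Base rate for E-835 is $3.22/unit.
Origin Talius qualifies under the Pelara–Talius agreement and E-835 is covered: preferential rate Free applies instead.
The additional-duty order on E-835 targets Casland, not Talius; it does not apply.
Duty = $196,442.10 × 0% = $0.00.
Line 2 (D-518, Talius, 3,991 kg, $650,612.82):
Base rate for D-518 is 6% + $2.32/kg.
Origin Talius qualifies under the Pelara–Talius agreement and D-518 is covered: preferential rate 3% applies instead.
The additional-duty order on D-518 targets Casland, not Talius; it does not apply.
Duty = $650,612.82 × 3% = $19,518.38.
Total = $0.00 + $19,518.38 = $19,518.38.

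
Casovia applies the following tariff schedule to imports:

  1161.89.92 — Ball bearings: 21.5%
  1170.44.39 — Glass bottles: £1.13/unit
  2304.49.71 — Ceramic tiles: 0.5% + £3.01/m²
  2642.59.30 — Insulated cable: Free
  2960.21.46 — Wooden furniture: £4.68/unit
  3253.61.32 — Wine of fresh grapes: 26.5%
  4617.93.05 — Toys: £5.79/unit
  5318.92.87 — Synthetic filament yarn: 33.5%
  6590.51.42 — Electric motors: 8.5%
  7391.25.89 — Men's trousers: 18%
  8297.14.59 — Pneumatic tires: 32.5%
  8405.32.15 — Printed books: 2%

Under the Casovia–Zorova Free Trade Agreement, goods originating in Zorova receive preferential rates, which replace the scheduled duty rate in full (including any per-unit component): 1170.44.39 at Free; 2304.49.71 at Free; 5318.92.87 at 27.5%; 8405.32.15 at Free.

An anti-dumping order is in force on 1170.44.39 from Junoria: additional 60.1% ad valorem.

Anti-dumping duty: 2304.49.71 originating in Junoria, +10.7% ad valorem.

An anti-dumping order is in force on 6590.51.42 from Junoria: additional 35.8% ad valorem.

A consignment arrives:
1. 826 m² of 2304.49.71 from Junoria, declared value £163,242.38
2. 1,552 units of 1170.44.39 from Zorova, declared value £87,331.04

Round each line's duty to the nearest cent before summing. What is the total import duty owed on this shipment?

Line 1 (2304.49.71, Junoria, 826 m², £163,242.38):
Base rate for 2304.49.71 is 0.5% + £3.01/m².
2304.49.71 has an FTA preferential rate, but origin Junoria is not Zorova; base rate stands.
Additional duty on 2304.49.71 from Junoria: +10.7%. Applied ad valorem rate: 0.5% + 10.7% = 11.2%.
Duty = £163,242.38 × 11.2% + 826 × £3.01 = £20,769.41.
Line 2 (1170.44.39, Zorova, 1,552 units, £87,331.04):
Base rate for 1170.44.39 is £1.13/unit.
Origin Zorova qualifies under the Casovia–Zorova agreement and 1170.44.39 is covered: preferential rate Free applies instead.
The additional-duty order on 1170.44.39 targets Junoria, not Zorova; it does not apply.
Duty = £87,331.04 × 0% = £0.00.
Total = £20,769.41 + £0.00 = £20,769.41.

£20,769.41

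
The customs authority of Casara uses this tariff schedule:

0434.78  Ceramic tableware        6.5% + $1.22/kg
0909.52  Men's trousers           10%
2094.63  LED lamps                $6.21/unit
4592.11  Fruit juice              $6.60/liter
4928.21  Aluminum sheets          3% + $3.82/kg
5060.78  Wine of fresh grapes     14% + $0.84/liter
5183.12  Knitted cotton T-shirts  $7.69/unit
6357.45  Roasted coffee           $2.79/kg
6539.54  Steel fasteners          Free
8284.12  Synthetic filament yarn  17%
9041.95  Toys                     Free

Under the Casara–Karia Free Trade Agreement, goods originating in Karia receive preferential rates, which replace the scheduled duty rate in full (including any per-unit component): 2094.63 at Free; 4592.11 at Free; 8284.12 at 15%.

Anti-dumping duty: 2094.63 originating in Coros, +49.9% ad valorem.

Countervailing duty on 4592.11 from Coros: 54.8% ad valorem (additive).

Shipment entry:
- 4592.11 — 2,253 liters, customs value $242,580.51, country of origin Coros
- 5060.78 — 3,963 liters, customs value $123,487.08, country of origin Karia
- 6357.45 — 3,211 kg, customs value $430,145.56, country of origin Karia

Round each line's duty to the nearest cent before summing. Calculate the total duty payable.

Line 1 (4592.11, Coros, 2,253 liters, $242,580.51):
Base rate for 4592.11 is $6.60/liter.
4592.11 has an FTA preferential rate, but origin Coros is not Karia; base rate stands.
Additional duty on 4592.11 from Coros: +54.8% ad valorem. Applied ad valorem rate = 54.8%.
Duty = $242,580.51 × 54.8% + 2,253 × $6.60 = $147,803.92.
Line 2 (5060.78, Karia, 3,963 liters, $123,487.08):
Base rate for 5060.78 is 14% + $0.84/liter.
Origin Karia is the FTA partner but 5060.78 is not on the preference list; base rate stands.
Duty = $123,487.08 × 14% + 3,963 × $0.84 = $20,617.11.
Line 3 (6357.45, Karia, 3,211 kg, $430,145.56):
Base rate for 6357.45 is $2.79/kg.
Origin Karia is the FTA partner but 6357.45 is not on the preference list; base rate stands.
Duty = 3,211 × $2.79 = $8,958.69.
Total = $147,803.92 + $20,617.11 + $8,958.69 = $177,379.72.

$177,379.72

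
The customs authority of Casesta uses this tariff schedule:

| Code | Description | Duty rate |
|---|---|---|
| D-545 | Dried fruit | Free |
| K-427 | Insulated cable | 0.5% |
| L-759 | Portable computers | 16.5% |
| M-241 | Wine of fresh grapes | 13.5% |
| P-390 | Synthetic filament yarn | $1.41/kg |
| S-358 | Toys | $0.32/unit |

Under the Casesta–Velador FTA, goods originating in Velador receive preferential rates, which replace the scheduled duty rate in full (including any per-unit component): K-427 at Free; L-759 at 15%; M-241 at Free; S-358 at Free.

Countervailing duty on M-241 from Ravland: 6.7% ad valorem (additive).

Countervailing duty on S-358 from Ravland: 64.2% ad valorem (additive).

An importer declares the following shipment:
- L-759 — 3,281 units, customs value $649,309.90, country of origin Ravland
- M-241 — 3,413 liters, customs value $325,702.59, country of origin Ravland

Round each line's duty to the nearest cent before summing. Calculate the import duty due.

Line 1 (L-759, Ravland, 3,281 units, $649,309.90):
Base rate for L-759 is 16.5%.
L-759 has an FTA preferential rate, but origin Ravland is not Velador; base rate stands.
Duty = $649,309.90 × 16.5% = $107,136.13.
Line 2 (M-241, Ravland, 3,413 liters, $325,702.59):
Base rate for M-241 is 13.5%.
M-241 has an FTA preferential rate, but origin Ravland is not Velador; base rate stands.
Additional duty on M-241 from Ravland: +6.7%. Applied ad valorem rate: 13.5% + 6.7% = 20.2%.
Duty = $325,702.59 × 20.2% = $65,791.92.
Total = $107,136.13 + $65,791.92 = $172,928.05.

$172,928.05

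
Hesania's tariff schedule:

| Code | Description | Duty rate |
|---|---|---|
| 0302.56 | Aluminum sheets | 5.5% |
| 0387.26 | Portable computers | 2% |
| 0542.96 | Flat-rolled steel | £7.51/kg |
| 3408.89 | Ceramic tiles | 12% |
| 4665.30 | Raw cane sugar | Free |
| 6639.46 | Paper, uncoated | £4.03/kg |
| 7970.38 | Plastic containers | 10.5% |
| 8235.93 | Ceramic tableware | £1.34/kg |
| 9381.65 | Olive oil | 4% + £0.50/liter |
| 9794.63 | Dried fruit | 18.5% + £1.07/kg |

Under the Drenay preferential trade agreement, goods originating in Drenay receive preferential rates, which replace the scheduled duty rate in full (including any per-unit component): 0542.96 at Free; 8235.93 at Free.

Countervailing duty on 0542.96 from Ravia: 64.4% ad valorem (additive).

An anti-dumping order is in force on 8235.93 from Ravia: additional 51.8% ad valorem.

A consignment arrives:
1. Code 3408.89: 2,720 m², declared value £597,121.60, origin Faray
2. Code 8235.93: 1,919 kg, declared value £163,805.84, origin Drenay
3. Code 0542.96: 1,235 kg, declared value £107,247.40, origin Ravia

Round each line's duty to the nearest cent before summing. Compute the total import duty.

£149,996.77

Line 1 (3408.89, Faray, 2,720 m², £597,121.60):
Base rate for 3408.89 is 12%.
Duty = £597,121.60 × 12% = £71,654.59.
Line 2 (8235.93, Drenay, 1,919 kg, £163,805.84):
Base rate for 8235.93 is £1.34/kg.
Origin Drenay qualifies under the Hesania–Drenay agreement and 8235.93 is covered: preferential rate Free applies instead.
The additional-duty order on 8235.93 targets Ravia, not Drenay; it does not apply.
Duty = £163,805.84 × 0% = £0.00.
Line 3 (0542.96, Ravia, 1,235 kg, £107,247.40):
Base rate for 0542.96 is £7.51/kg.
0542.96 has an FTA preferential rate, but origin Ravia is not Drenay; base rate stands.
Additional duty on 0542.96 from Ravia: +64.4% ad valorem. Applied ad valorem rate = 64.4%.
Duty = £107,247.40 × 64.4% + 1,235 × £7.51 = £78,342.18.
Total = £71,654.59 + £0.00 + £78,342.18 = £149,996.77.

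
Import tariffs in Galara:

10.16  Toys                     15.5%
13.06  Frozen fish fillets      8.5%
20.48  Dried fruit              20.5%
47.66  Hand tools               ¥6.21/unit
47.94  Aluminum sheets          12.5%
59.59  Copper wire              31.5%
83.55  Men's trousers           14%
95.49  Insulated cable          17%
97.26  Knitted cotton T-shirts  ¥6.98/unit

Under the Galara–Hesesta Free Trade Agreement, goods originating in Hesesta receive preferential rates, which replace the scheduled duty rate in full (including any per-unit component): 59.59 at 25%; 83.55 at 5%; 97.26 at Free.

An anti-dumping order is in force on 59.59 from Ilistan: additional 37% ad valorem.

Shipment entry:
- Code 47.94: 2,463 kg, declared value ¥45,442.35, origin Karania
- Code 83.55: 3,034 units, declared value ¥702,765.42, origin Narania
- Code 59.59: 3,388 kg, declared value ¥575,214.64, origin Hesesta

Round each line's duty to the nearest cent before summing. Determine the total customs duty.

¥247,871.11

Line 1 (47.94, Karania, 2,463 kg, ¥45,442.35):
Base rate for 47.94 is 12.5%.
Duty = ¥45,442.35 × 12.5% = ¥5,680.29.
Line 2 (83.55, Narania, 3,034 units, ¥702,765.42):
Base rate for 83.55 is 14%.
83.55 has an FTA preferential rate, but origin Narania is not Hesesta; base rate stands.
Duty = ¥702,765.42 × 14% = ¥98,387.16.
Line 3 (59.59, Hesesta, 3,388 kg, ¥575,214.64):
Base rate for 59.59 is 31.5%.
Origin Hesesta qualifies under the Galara–Hesesta agreement and 59.59 is covered: preferential rate 25% applies instead.
The additional-duty order on 59.59 targets Ilistan, not Hesesta; it does not apply.
Duty = ¥575,214.64 × 25% = ¥143,803.66.
Total = ¥5,680.29 + ¥98,387.16 + ¥143,803.66 = ¥247,871.11.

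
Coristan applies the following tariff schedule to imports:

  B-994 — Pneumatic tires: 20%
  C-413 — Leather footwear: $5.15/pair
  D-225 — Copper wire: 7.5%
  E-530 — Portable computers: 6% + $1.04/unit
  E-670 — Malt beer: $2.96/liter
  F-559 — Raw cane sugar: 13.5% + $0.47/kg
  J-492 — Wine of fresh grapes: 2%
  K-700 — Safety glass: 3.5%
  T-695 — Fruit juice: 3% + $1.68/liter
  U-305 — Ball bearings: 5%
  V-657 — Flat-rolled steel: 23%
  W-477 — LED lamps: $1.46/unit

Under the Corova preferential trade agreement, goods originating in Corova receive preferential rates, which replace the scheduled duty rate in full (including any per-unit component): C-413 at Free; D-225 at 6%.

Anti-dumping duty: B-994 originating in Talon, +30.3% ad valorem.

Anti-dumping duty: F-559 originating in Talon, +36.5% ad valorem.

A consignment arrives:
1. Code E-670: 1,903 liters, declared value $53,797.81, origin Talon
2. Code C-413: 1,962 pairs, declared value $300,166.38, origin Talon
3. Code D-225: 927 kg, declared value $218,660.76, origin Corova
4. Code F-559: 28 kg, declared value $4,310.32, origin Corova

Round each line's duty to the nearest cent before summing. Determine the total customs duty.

$29,451.88

Line 1 (E-670, Talon, 1,903 liters, $53,797.81):
Base rate for E-670 is $2.96/liter.
Duty = 1,903 × $2.96 = $5,632.88.
Line 2 (C-413, Talon, 1,962 pairs, $300,166.38):
Base rate for C-413 is $5.15/pair.
C-413 has an FTA preferential rate, but origin Talon is not Corova; base rate stands.
Duty = 1,962 × $5.15 = $10,104.30.
Line 3 (D-225, Corova, 927 kg, $218,660.76):
Base rate for D-225 is 7.5%.
Origin Corova qualifies under the Coristan–Corova agreement and D-225 is covered: preferential rate 6% applies instead.
Duty = $218,660.76 × 6% = $13,119.65.
Line 4 (F-559, Corova, 28 kg, $4,310.32):
Base rate for F-559 is 13.5% + $0.47/kg.
Origin Corova is the FTA partner but F-559 is not on the preference list; base rate stands.
The additional-duty order on F-559 targets Talon, not Corova; it does not apply.
Duty = $4,310.32 × 13.5% + 28 × $0.47 = $595.05.
Total = $5,632.88 + $10,104.30 + $13,119.65 + $595.05 = $29,451.88.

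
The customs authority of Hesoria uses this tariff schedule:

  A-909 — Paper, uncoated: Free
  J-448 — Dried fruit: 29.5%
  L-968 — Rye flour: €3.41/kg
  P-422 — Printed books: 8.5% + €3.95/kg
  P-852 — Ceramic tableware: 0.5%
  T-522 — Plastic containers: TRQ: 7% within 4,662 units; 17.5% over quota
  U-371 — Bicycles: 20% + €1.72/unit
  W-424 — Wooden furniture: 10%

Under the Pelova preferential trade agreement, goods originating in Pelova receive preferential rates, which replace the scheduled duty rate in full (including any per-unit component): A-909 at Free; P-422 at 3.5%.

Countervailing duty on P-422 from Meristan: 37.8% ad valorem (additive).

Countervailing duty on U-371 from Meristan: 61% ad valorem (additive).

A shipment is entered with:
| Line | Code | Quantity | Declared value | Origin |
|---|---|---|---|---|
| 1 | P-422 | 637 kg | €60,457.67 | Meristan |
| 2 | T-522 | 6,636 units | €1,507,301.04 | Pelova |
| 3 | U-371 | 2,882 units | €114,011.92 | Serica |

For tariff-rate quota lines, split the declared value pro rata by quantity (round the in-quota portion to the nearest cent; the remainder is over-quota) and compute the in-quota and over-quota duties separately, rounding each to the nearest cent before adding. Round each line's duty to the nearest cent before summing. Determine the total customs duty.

€210,857.85

Line 1 (P-422, Meristan, 637 kg, €60,457.67):
Base rate for P-422 is 8.5% + €3.95/kg.
P-422 has an FTA preferential rate, but origin Meristan is not Pelova; base rate stands.
Additional duty on P-422 from Meristan: +37.8%. Applied ad valorem rate: 8.5% + 37.8% = 46.3%.
Duty = €60,457.67 × 46.3% + 637 × €3.95 = €30,508.05.
Line 2 (T-522, Pelova, 6,636 units, €1,507,301.04):
Code T-522 is under a tariff-rate quota (threshold 4,662 units). In-quota: 4,662 units at 7%; over-quota: 1,974 units at 17.5%.
Pro-rata value split: in-quota = €1,507,301.04 × 4,662/6,636 = €1,058,926.68; over-quota = €1,507,301.04 − €1,058,926.68 = €448,374.36.
In-quota duty = €1,058,926.68 × 7% = €74,124.87. Over-quota duty = €448,374.36 × 17.5% = €78,465.51.
Line duty = €74,124.87 + €78,465.51 = €152,590.38.
Line 3 (U-371, Serica, 2,882 units, €114,011.92):
Base rate for U-371 is 20% + €1.72/unit.
The additional-duty order on U-371 targets Meristan, not Serica; it does not apply.
Duty = €114,011.92 × 20% + 2,882 × €1.72 = €27,759.42.
Total = €30,508.05 + €152,590.38 + €27,759.42 = €210,857.85.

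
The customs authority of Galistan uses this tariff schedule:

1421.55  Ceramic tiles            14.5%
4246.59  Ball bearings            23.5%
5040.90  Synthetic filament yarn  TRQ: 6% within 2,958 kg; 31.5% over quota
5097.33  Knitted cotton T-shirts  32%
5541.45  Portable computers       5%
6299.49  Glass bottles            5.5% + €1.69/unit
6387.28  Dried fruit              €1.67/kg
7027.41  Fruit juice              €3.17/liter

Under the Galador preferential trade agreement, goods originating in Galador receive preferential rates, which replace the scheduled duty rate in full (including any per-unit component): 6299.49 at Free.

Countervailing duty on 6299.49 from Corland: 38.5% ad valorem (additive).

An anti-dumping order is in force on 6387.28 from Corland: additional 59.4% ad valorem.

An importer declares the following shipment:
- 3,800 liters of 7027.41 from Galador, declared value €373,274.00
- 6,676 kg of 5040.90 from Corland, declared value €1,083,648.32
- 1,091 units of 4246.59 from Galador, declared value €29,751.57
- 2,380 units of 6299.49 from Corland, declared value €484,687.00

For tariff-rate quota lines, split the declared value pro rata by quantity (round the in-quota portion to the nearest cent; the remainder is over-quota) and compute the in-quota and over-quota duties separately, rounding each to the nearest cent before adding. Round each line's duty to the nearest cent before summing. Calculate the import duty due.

Line 1 (7027.41, Galador, 3,800 liters, €373,274.00):
Base rate for 7027.41 is €3.17/liter.
Origin Galador is the FTA partner but 7027.41 is not on the preference list; base rate stands.
Duty = 3,800 × €3.17 = €12,046.00.
Line 2 (5040.90, Corland, 6,676 kg, €1,083,648.32):
Code 5040.90 is under a tariff-rate quota (threshold 2,958 kg). In-quota: 2,958 kg at 6%; over-quota: 3,718 kg at 31.5%.
Pro-rata value split: in-quota = €1,083,648.32 × 2,958/6,676 = €480,142.56; over-quota = €1,083,648.32 − €480,142.56 = €603,505.76.
In-quota duty = €480,142.56 × 6% = €28,808.55. Over-quota duty = €603,505.76 × 31.5% = €190,104.31.
Line duty = €28,808.55 + €190,104.31 = €218,912.86.
Line 3 (4246.59, Galador, 1,091 units, €29,751.57):
Base rate for 4246.59 is 23.5%.
Origin Galador is the FTA partner but 4246.59 is not on the preference list; base rate stands.
Duty = €29,751.57 × 23.5% = €6,991.62.
Line 4 (6299.49, Corland, 2,380 units, €484,687.00):
Base rate for 6299.49 is 5.5% + €1.69/unit.
6299.49 has an FTA preferential rate, but origin Corland is not Galador; base rate stands.
Additional duty on 6299.49 from Corland: +38.5%. Applied ad valorem rate: 5.5% + 38.5% = 44%.
Duty = €484,687.00 × 44% + 2,380 × €1.69 = €217,284.48.
Total = €12,046.00 + €218,912.86 + €6,991.62 + €217,284.48 = €455,234.96.

€455,234.96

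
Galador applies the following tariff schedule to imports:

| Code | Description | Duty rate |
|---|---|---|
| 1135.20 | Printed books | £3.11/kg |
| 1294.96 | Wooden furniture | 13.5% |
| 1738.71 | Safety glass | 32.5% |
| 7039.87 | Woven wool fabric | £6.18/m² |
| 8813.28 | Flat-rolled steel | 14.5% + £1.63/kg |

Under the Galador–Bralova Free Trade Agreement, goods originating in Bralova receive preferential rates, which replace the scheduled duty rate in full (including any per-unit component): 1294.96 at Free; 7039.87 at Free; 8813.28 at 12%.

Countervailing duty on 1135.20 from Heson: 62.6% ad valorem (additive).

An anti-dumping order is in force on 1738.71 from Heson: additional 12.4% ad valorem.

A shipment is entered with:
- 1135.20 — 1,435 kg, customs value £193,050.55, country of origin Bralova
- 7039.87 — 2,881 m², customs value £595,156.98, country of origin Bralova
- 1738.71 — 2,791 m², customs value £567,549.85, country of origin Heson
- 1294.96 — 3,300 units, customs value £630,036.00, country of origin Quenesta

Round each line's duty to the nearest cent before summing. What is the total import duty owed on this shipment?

Line 1 (1135.20, Bralova, 1,435 kg, £193,050.55):
Base rate for 1135.20 is £3.11/kg.
Origin Bralova is the FTA partner but 1135.20 is not on the preference list; base rate stands.
The additional-duty order on 1135.20 targets Heson, not Bralova; it does not apply.
Duty = 1,435 × £3.11 = £4,462.85.
Line 2 (7039.87, Bralova, 2,881 m², £595,156.98):
Base rate for 7039.87 is £6.18/m².
Origin Bralova qualifies under the Galador–Bralova agreement and 7039.87 is covered: preferential rate Free applies instead.
Duty = £595,156.98 × 0% = £0.00.
Line 3 (1738.71, Heson, 2,791 m², £567,549.85):
Base rate for 1738.71 is 32.5%.
Additional duty on 1738.71 from Heson: +12.4%. Applied ad valorem rate: 32.5% + 12.4% = 44.9%.
Duty = £567,549.85 × 44.9% = £254,829.88.
Line 4 (1294.96, Quenesta, 3,300 units, £630,036.00):
Base rate for 1294.96 is 13.5%.
1294.96 has an FTA preferential rate, but origin Quenesta is not Bralova; base rate stands.
Duty = £630,036.00 × 13.5% = £85,054.86.
Total = £4,462.85 + £0.00 + £254,829.88 + £85,054.86 = £344,347.59.

£344,347.59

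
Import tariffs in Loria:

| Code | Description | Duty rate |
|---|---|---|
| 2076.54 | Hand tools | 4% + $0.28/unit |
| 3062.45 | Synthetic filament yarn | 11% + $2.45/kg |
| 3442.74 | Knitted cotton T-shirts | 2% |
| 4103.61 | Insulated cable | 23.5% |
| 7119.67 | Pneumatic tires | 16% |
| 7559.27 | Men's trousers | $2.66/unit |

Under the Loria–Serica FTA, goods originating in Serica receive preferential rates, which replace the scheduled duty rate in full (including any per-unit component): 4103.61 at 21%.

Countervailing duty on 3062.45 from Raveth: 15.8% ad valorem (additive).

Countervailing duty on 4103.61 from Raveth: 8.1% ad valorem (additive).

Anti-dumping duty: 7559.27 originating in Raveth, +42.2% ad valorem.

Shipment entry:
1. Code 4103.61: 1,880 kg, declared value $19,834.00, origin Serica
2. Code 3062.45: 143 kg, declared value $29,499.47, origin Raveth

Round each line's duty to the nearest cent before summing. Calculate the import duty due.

$12,421.35

Line 1 (4103.61, Serica, 1,880 kg, $19,834.00):
Base rate for 4103.61 is 23.5%.
Origin Serica qualifies under the Loria–Serica agreement and 4103.61 is covered: preferential rate 21% applies instead.
The additional-duty order on 4103.61 targets Raveth, not Serica; it does not apply.
Duty = $19,834.00 × 21% = $4,165.14.
Line 2 (3062.45, Raveth, 143 kg, $29,499.47):
Base rate for 3062.45 is 11% + $2.45/kg.
Additional duty on 3062.45 from Raveth: +15.8%. Applied ad valorem rate: 11% + 15.8% = 26.8%.
Duty = $29,499.47 × 26.8% + 143 × $2.45 = $8,256.21.
Total = $4,165.14 + $8,256.21 = $12,421.35.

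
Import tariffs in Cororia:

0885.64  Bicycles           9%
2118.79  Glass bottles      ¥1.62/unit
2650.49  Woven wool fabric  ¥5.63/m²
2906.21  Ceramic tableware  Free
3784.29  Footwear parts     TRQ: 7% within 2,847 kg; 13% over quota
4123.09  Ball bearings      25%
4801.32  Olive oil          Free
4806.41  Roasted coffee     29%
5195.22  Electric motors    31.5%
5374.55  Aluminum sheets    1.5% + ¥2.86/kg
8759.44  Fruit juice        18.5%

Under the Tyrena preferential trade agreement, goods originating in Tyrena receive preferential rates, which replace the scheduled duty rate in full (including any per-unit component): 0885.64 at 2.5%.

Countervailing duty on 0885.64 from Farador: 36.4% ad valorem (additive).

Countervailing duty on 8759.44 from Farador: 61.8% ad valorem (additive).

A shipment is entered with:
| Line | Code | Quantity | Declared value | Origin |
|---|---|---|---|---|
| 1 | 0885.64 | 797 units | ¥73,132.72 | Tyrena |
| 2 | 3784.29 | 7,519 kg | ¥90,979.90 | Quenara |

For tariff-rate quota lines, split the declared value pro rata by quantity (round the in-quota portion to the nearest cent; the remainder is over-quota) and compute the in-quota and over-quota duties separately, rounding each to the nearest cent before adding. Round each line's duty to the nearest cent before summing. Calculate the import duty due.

Line 1 (0885.64, Tyrena, 797 units, ¥73,132.72):
Base rate for 0885.64 is 9%.
Origin Tyrena qualifies under the Cororia–Tyrena agreement and 0885.64 is covered: preferential rate 2.5% applies instead.
The additional-duty order on 0885.64 targets Farador, not Tyrena; it does not apply.
Duty = ¥73,132.72 × 2.5% = ¥1,828.32.
Line 2 (3784.29, Quenara, 7,519 kg, ¥90,979.90):
Code 3784.29 is under a tariff-rate quota (threshold 2,847 kg). In-quota: 2,847 kg at 7%; over-quota: 4,672 kg at 13%.
Pro-rata value split: in-quota = ¥90,979.90 × 2,847/7,519 = ¥34,448.70; over-quota = ¥90,979.90 − ¥34,448.70 = ¥56,531.20.
In-quota duty = ¥34,448.70 × 7% = ¥2,411.41. Over-quota duty = ¥56,531.20 × 13% = ¥7,349.06.
Line duty = ¥2,411.41 + ¥7,349.06 = ¥9,760.47.
Total = ¥1,828.32 + ¥9,760.47 = ¥11,588.79.

¥11,588.79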